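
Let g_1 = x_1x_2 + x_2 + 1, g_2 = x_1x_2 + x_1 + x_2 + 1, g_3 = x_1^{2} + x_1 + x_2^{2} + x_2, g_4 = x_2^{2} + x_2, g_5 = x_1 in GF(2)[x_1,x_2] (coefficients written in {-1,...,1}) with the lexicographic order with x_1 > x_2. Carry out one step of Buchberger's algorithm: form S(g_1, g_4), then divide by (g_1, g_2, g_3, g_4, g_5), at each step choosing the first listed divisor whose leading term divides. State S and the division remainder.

lcm(LM(g_1), LM(g_4)) = x_1x_2^{2}.
S = (lcm/LT(g_1))·g_1 − (lcm/LT(g_4))·g_4 = x_1x_2 + x_2^{2} + x_2.
Reduce S modulo (g_1, g_2, g_3, g_4, g_5) in that order:
  leading term x_1x_2: subtract (1)·g_1 from x_1x_2 + x_2^{2} + x_2 → x_2^{2} + 1
  leading term x_2^{2}: subtract (1)·g_4 from x_2^{2} + 1 → x_2 + 1
  leading term x_2: no divisor's leading term divides it; move x_2 to the remainder.
  leading term 1: no divisor's leading term divides it; move 1 to the remainder.
The remainder x_2 + 1 is nonzero, so it would be added as the next basis element.

S(g_1, g_4) = x_1x_2 + x_2^{2} + x_2; remainder on division = x_2 + 1.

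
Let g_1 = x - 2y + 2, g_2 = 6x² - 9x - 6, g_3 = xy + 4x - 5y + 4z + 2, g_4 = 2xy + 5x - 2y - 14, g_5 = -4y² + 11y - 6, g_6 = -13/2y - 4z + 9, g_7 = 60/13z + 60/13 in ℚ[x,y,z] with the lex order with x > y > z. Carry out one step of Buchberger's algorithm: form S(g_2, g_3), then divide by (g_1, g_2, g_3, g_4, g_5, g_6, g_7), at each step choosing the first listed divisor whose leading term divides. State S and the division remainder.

lcm(LM(g_2), LM(g_3)) = x²y.
S = (lcm/LT(g_2))·g_2 − (lcm/LT(g_3))·g_3 = -4x² + 7/2xy - 4xz - 2x - y.
Reduce S modulo (g_1, g_2, g_3, g_4, g_5, g_6, g_7) in that order:
  leading term x²: subtract (-4x)·g_1 from -4x² + 7/2xy - 4xz - 2x - y → -9/2xy - 4xz + 6x - y
  leading term xy: subtract (-9/2y)·g_1 from -9/2xy - 4xz + 6x - y → -4xz + 6x - 9y² + 8y
  leading term xz: subtract (-4z)·g_1 from -4xz + 6x - 9y² + 8y → 6x - 9y² - 8yz + 8y + 8z
  leading term x: subtract (6)·g_1 from 6x - 9y² - 8yz + 8y + 8z → -9y² - 8yz + 20y + 8z - 12
  leading term y²: subtract (9/4)·g_5 from -9y² - 8yz + 20y + 8z - 12 → -8yz - 19/4y + 8z + 3/2
  leading term yz: subtract (16/13z)·g_6 from -8yz - 19/4y + 8z + 3/2 → -19/4y + 64/13z² - 40/13z + 3/2
  leading term y: subtract (19/26)·g_6 from -19/4y + 64/13z² - 40/13z + 3/2 → 64/13z² - 2/13z - 66/13
  leading term z²: subtract (16/15z)·g_7 from 64/13z² - 2/13z - 66/13 → -66/13z - 66/13
  leading term z: subtract (-11/10)·g_7 from -66/13z - 66/13 → 0
The remainder is 0, so this S-polynomial contributes no new basis element.

S(g_2, g_3) = -4x² + 7/2xy - 4xz - 2x - y; remainder on division = 0.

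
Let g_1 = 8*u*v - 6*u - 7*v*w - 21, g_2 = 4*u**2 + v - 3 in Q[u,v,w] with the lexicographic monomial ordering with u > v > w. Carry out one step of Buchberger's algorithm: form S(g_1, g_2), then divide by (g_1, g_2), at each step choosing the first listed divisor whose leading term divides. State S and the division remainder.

lcm(LM(g_1), LM(g_2)) = u**2*v.
S = (lcm/LT(g_1))·g_1 − (lcm/LT(g_2))·g_2 = -3/4*u**2 - 7/8*u*v*w - 21/8*u - 1/4*v**2 + 3/4*v.
Reduce S modulo (g_1, g_2) in that order:
  leading term u**2: subtract (-3/16)·g_2 from -3/4*u**2 - 7/8*u*v*w - 21/8*u - 1/4*v**2 + 3/4*v → -7/8*u*v*w - 21/8*u - 1/4*v**2 + 15/16*v - 9/16
  leading term u*v*w: subtract (-7/64*w)·g_1 from -7/8*u*v*w - 21/8*u - 1/4*v**2 + 15/16*v - 9/16 → -21/32*u*w - 21/8*u - 1/4*v**2 - 49/64*v*w**2 + 15/16*v - 147/64*w - 9/16
  leading term u*w: no divisor's leading term divides it; move -21/32*u*w to the remainder.
  leading term u: no divisor's leading term divides it; move -21/8*u to the remainder.
  leading term v**2: no divisor's leading term divides it; move -1/4*v**2 to the remainder.
  leading term v*w**2: no divisor's leading term divides it; move -49/64*v*w**2 to the remainder.
  leading term v: no divisor's leading term divides it; move 15/16*v to the remainder.
  leading term w: no divisor's leading term divides it; move -147/64*w to the remainder.
  leading term 1: no divisor's leading term divides it; move -9/16 to the remainder.
The remainder -21/32*u*w - 21/8*u - 1/4*v**2 - 49/64*v*w**2 + 15/16*v - 147/64*w - 9/16 is nonzero, so it would be added as the next basis element.

S(g_1, g_2) = -3/4*u**2 - 7/8*u*v*w - 21/8*u - 1/4*v**2 + 3/4*v; remainder on division = -21/32*u*w - 21/8*u - 1/4*v**2 - 49/64*v*w**2 + 15/16*v - 147/64*w - 9/16.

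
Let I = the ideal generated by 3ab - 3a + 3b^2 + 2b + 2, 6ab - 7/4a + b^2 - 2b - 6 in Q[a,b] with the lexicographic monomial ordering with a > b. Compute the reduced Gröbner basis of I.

G = {a - 20/17b^2 - 24/17b - 40/17, b^3 + 21/20b^2 + 41/30b - 43/30}

f_1 = 3ab - 3a + 3b^2 + 2b + 2, LT = ab.
f_2 = 6ab - 7/4a + b^2 - 2b - 6, LT = ab.

S(f_1,f_2): lcm = ab. S = -17/24a + 5/6b^2 + b + 5/3.
  leading term a: no divisor's leading term divides it; move -17/24a to the remainder.
  leading term b^2: no divisor's leading term divides it; move 5/6b^2 to the remainder.
  leading term b: no divisor's leading term divides it; move b to the remainder.
  leading term 1: no divisor's leading term divides it; move 5/3 to the remainder.
  remainder -17/24a + 5/6b^2 + b + 5/3 ≠ 0; add g_3 = -17/24a + 5/6b^2 + b + 5/3 to the basis.

S(f_1,g_3): lcm = ab. S = -a + 20/17b^3 + 41/17b^2 + 154/51b + 2/3.
  leading term a: subtract (24/17)·g_3 from -a + 20/17b^3 + 41/17b^2 + 154/51b + 2/3 → 20/17b^3 + 21/17b^2 + 82/51b - 86/51
  leading term b^3: no divisor's leading term divides it; move 20/17b^3 to the remainder.
  leading term b^2: no divisor's leading term divides it; move 21/17b^2 to the remainder.
  leading term b: no divisor's leading term divides it; move 82/51b to the remainder.
  leading term 1: no divisor's leading term divides it; move -86/51 to the remainder.
  remainder 20/17b^3 + 21/17b^2 + 82/51b - 86/51 ≠ 0; add g_4 = 20/17b^3 + 21/17b^2 + 82/51b - 86/51 to the basis.

The other S-polynomials (S(f_2,g_3), S(f_1,g_4), S(f_2,g_4), S(g_3,g_4)) all reduce to 0 modulo the current basis, so we have a Gröbner basis.
Inter-reduce: drop elements whose leading term is divisible by another's, tail-reduce, and make monic.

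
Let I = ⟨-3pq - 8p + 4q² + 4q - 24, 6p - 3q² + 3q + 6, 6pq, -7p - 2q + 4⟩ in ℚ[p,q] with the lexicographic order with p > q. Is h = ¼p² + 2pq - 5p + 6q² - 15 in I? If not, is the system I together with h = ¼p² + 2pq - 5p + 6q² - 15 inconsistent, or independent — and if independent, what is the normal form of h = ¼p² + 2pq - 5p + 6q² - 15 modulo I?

First compute the reduced Gröbner basis of I by Buchberger's algorithm.
f_1 = -3pq - 8p + 4q² + 4q - 24, LT = pq.
f_2 = 6p - 3q² + 3q + 6, LT = p.
f_3 = 6pq, LT = pq.
f_4 = -7p - 2q + 4, LT = p.

S(f_1,f_2): lcm = pq. S = 8/3p + ½q³ - 11/6q² - 7/3q + 8.
  leading term p: subtract (4/9)·f_2 from 8/3p + ½q³ - 11/6q² - 7/3q + 8 → ½q³ - ½q² - 11/3q + 16/3
  leading term q³: no divisor's leading term divides it; move ½q³ to the remainder.
  leading term q²: no divisor's leading term divides it; move -½q² to the remainder.
  leading term q: no divisor's leading term divides it; move -11/3q to the remainder.
  leading term 1: no divisor's leading term divides it; move 16/3 to the remainder.
  remainder ½q³ - ½q² - 11/3q + 16/3 ≠ 0; add k_5 = ½q³ - ½q² - 11/3q + 16/3 to the basis.

S(f_1,f_3): lcm = pq. S = 8/3p - 4/3q² - 4/3q + 8.
  leading term p: subtract (4/9)·f_2 from 8/3p - 4/3q² - 4/3q + 8 → -8/3q + 16/3
  leading term q: no divisor's leading term divides it; move -8/3q to the remainder.
  leading term 1: no divisor's leading term divides it; move 16/3 to the remainder.
  remainder -8/3q + 16/3 ≠ 0; add k_6 = -8/3q + 16/3 to the basis.

The other S-polynomials (S(f_1,f_4), S(f_2,f_3), S(f_2,f_4), S(f_3,f_4), S(f_1,k_5), S(f_2,k_5), S(f_3,k_5), S(f_4,k_5), S(f_1,k_6), S(f_2,k_6), S(f_3,k_6), S(f_4,k_6), S(k_5,k_6)) all reduce to 0 modulo the current basis, so we have a Gröbner basis.
Inter-reduce: drop elements whose leading term is divisible by another's, tail-reduce, and make monic.
Reduced Gröbner basis: {p, q - 2}.
Label its elements g_1 = p, g_2 = q - 2.

Reduce h = ¼p² + 2pq - 5p + 6q² - 15 modulo G:
  leading term p²: subtract (¼p)·g_1 from ¼p² + 2pq - 5p + 6q² - 15 → 2pq - 5p + 6q² - 15
  leading term pq: subtract (2q)·g_1 from 2pq - 5p + 6q² - 15 → -5p + 6q² - 15
  leading term p: subtract (-5)·g_1 from -5p + 6q² - 15 → 6q² - 15
  leading term q²: subtract (6q)·g_2 from 6q² - 15 → 12q - 15
  leading term q: subtract (12)·g_2 from 12q - 15 → 9
  leading term 1: no divisor's leading term divides it; move 9 to the remainder.
  normal form = 9.
The normal form is nonzero, so h ∉ I. Since h minus its normal form lies in I, I + (h) = I + (r) where r = 9; decide whether this ideal is the whole ring.
Here r = 9 is a nonzero constant, hence a unit: 1 ∈ I + (h), the Gröbner basis of I + (h) is {1}, and the enlarged system has no common solution — adjoining h is inconsistent.

Adjoining ¼p² + 2pq - 5p + 6q² - 15 makes the ideal the whole ring: the system is inconsistent.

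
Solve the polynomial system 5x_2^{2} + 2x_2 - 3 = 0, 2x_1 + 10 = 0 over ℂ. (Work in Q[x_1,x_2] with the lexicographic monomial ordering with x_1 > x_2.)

Compute a lex Gröbner basis by Buchberger's algorithm.
f_1 = 5x_2^{2} + 2x_2 - 3, LT = x_2^{2}.
f_2 = 2x_1 + 10, LT = x_1.

The S-polynomials (S(f_1,f_2)) all reduce to 0 modulo the current basis, so we have a Gröbner basis.
Inter-reduce: drop elements whose leading term is divisible by another's, tail-reduce, and make monic.
Reduced Gröbner basis: {x_1 + 5, x_2^{2} + \tfrac{2}{5}x_2 - \tfrac{3}{5}}.

Since the basis is lex-ordered, x_2^{2} + \tfrac{2}{5}x_2 - \tfrac{3}{5} is univariate in x_2. Its roots are {-1, 3/5}. Back-substituting each root into the other basis elements fixes the other coordinates.
  x_2 = -1: the earlier basis element becomes x_1 + 5 = 0, giving x_1 = -5 — point (-5, -1).
  x_2 = 3/5: the earlier basis element becomes x_1 + 5 = 0, giving x_1 = -5 — point (-5, 3/5).

{(-5, -1), (-5, 3/5)}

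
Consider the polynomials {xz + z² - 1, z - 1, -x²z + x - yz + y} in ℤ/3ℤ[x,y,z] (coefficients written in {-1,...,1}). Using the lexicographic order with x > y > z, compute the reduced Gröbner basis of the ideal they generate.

The reduced Gröbner basis is the canonical form of the ideal for this ordering.

f_1 = xz + z² - 1, LT = xz.
f_2 = z - 1, LT = z.
f_3 = -x²z + x - yz + y, LT = x²z.

S(f_1,f_2): lcm = xz. S = x + z² - 1.
  leading term x: no divisor's leading term divides it; move x to the remainder.
  leading term z²: subtract (z)·f_2 from z² - 1 → z - 1
  leading term z: subtract (1)·f_2 from z - 1 → 0
  remainder x ≠ 0; add g_4 = x to the basis.

S(f_1,f_3): lcm = x²z. S = xz² - yz + y.
  leading term xz²: subtract (z)·f_1 from xz² - yz + y → -yz + y - z³ + z
  leading term yz: subtract (-y)·f_2 from -yz + y - z³ + z → -z³ + z
  leading term z³: subtract (-z²)·f_2 from -z³ + z → -z² + z
  leading term z²: subtract (-z)·f_2 from -z² + z → 0
  remainder 0.

S(f_2,f_3): lcm = x²z. S = -x² + x - yz + y.
  leading term x²: subtract (-x)·g_4 from -x² + x - yz + y → x - yz + y
  leading term x: subtract (1)·g_4 from x - yz + y → -yz + y
  leading term yz: subtract (-y)·f_2 from -yz + y → 0
  remainder 0.

S(f_1,g_4): lcm = xz. S = z² - 1.
  leading term z²: subtract (z)·f_2 from z² - 1 → z - 1
  leading term z: subtract (1)·f_2 from z - 1 → 0
  remainder 0.

S(f_2,g_4): leading monomials are coprime, so the S-polynomial reduces to 0 (Buchberger's first criterion).
S(f_3,g_4): lcm = x²z. S = -x + yz - y.
  leading term x: subtract (-1)·g_4 from -x + yz - y → yz - y
  leading term yz: subtract (y)·f_2 from yz - y → 0
  remainder 0.

Every S-polynomial of the final basis reduces to 0, so we have a Gröbner basis.
Inter-reduce: drop elements whose leading term is divisible by another's, tail-reduce, and make monic.

G = {x, z - 1}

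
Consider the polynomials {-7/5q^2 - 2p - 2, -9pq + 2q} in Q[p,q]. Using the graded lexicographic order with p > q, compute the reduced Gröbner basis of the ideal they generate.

G = {p^2 + 7/9p - 2/9, pq - 2/9q, q^2 + 10/7p + 10/7}

f_1 = -7/5q^2 - 2p - 2, LT = q^2.
f_2 = -9pq + 2q, LT = pq.

S(f_1,f_2): lcm = pq^2. S = 10/7p^2 + 2/9q^2 + 10/7p.
  reduce S modulo (f_1, f_2):
  remainder 10/7p^2 + 10/9p - 20/63 ≠ 0; add g_3 = 10/7p^2 + 10/9p - 20/63 to the basis.

The other S-polynomials (S(f_1,g_3), S(f_2,g_3)) all reduce to 0 modulo the current basis, so we have a Gröbner basis.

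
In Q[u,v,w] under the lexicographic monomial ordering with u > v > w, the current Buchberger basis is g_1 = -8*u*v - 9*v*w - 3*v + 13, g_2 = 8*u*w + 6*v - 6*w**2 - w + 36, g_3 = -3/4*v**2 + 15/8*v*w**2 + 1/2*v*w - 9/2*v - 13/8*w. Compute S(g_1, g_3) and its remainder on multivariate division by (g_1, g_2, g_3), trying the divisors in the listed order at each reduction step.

lcm(LM(g_1), LM(g_3)) = u*v**2.
S = (lcm/LT(g_1))·g_1 − (lcm/LT(g_3))·g_3 = 5/2*u*v*w**2 + 2/3*u*v*w - 6*u*v - 13/6*u*w + 9/8*v**2*w + 3/8*v**2 - 13/8*v.
Reduce S modulo (g_1, g_2, g_3) in that order:
  leading term u*v*w**2: subtract (-5/16*w**2)·g_1 from 5/2*u*v*w**2 + 2/3*u*v*w - 6*u*v - 13/6*u*w + 9/8*v**2*w + 3/8*v**2 - 13/8*v → 2/3*u*v*w - 6*u*v - 13/6*u*w + 9/8*v**2*w + 3/8*v**2 - 45/16*v*w**3 - 15/16*v*w**2 - 13/8*v + 65/16*w**2
  leading term u*v*w: subtract (-1/12*w)·g_1 from 2/3*u*v*w - 6*u*v - 13/6*u*w + 9/8*v**2*w + 3/8*v**2 - 45/16*v*w**3 - 15/16*v*w**2 - 13/8*v + 65/16*w**2 → -6*u*v - 13/6*u*w + 9/8*v**2*w + 3/8*v**2 - 45/16*v*w**3 - 27/16*v*w**2 - 1/4*v*w - 13/8*v + 65/16*w**2 + 13/12*w
  leading term u*v: subtract (3/4)·g_1 from -6*u*v - 13/6*u*w + 9/8*v**2*w + 3/8*v**2 - 45/16*v*w**3 - 27/16*v*w**2 - 1/4*v*w - 13/8*v + 65/16*w**2 + 13/12*w → -13/6*u*w + 9/8*v**2*w + 3/8*v**2 - 45/16*v*w**3 - 27/16*v*w**2 + 13/2*v*w + 5/8*v + 65/16*w**2 + 13/12*w - 39/4
  leading term u*w: subtract (-13/48)·g_2 from -13/6*u*w + 9/8*v**2*w + 3/8*v**2 - 45/16*v*w**3 - 27/16*v*w**2 + 13/2*v*w + 5/8*v + 65/16*w**2 + 13/12*w - 39/4 → 9/8*v**2*w + 3/8*v**2 - 45/16*v*w**3 - 27/16*v*w**2 + 13/2*v*w + 9/4*v + 39/16*w**2 + 13/16*w
  leading term v**2*w: subtract (-3/2*w)·g_3 from 9/8*v**2*w + 3/8*v**2 - 45/16*v*w**3 - 27/16*v*w**2 + 13/2*v*w + 9/4*v + 39/16*w**2 + 13/16*w → 3/8*v**2 - 15/16*v*w**2 - 1/4*v*w + 9/4*v + 13/16*w
  leading term v**2: subtract (-1/2)·g_3 from 3/8*v**2 - 15/16*v*w**2 - 1/4*v*w + 9/4*v + 13/16*w → 0
The remainder is 0, so this S-polynomial contributes no new basis element.
An S-polynomial is built so that the two leading terms cancel; whether anything survives reduction is exactly the Gröbner-basis criterion.

S(g_1, g_3) = 5/2*u*v*w**2 + 2/3*u*v*w - 6*u*v - 13/6*u*w + 9/8*v**2*w + 3/8*v**2 - 13/8*v; remainder on division = 0.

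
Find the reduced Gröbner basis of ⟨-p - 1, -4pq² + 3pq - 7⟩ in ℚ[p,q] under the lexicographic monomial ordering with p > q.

f_1 = -p - 1, LT = p.
f_2 = -4pq² + 3pq - 7, LT = pq².

S(f_1,f_2): lcm = pq². S = ¾pq + q² - 7/4.
  reduce S modulo (f_1, f_2):
  remainder q² - ¾q - 7/4 ≠ 0; add g_3 = q² - ¾q - 7/4 to the basis.

The other S-polynomials (S(f_1,g_3), S(f_2,g_3)) all reduce to 0 modulo the current basis, so we have a Gröbner basis.
Inter-reduce: drop elements whose leading term is divisible by another's, tail-reduce, and make monic.

G = {p + 1, q² - ¾q - 7/4}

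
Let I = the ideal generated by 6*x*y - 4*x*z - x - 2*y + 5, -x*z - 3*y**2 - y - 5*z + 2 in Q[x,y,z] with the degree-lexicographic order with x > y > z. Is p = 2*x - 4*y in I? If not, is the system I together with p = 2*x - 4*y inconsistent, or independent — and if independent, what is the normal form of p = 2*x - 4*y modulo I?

First compute the reduced Gröbner basis of I by Buchberger's algorithm.
f_1 = 6*x*y - 4*x*z - x - 2*y + 5, LT = x*y.
f_2 = -x*z - 3*y**2 - y - 5*z + 2, LT = x*z.

S(f_1,f_2): lcm = x*y*z. S = -2/3*x*z**2 - 3*y**3 - 1/6*x*z - y**2 - 16/3*y*z + 2*y + 5/6*z.
  leading term x*z**2: subtract (2/3*z)·f_2 from -2/3*x*z**2 - 3*y**3 - 1/6*x*z - y**2 - 16/3*y*z + 2*y + 5/6*z → -3*y**3 + 2*y**2*z - 1/6*x*z - y**2 - 14/3*y*z + 10/3*z**2 + 2*y - 1/2*z
  leading term y**3: no divisor's leading term divides it; move -3*y**3 to the remainder.
  leading term y**2*z: no divisor's leading term divides it; move 2*y**2*z to the remainder.
  leading term x*z: subtract (1/6)·f_2 from -1/6*x*z - y**2 - 14/3*y*z + 10/3*z**2 + 2*y - 1/2*z → -1/2*y**2 - 14/3*y*z + 10/3*z**2 + 13/6*y + 1/3*z - 1/3
  leading term y**2: no divisor's leading term divides it; move -1/2*y**2 to the remainder.
  leading term y*z: no divisor's leading term divides it; move -14/3*y*z to the remainder.
  leading term z**2: no divisor's leading term divides it; move 10/3*z**2 to the remainder.
  leading term y: no divisor's leading term divides it; move 13/6*y to the remainder.
  leading term z: no divisor's leading term divides it; move 1/3*z to the remainder.
  leading term 1: no divisor's leading term divides it; move -1/3 to the remainder.
  remainder -3*y**3 + 2*y**2*z - 1/2*y**2 - 14/3*y*z + 10/3*z**2 + 13/6*y + 1/3*z - 1/3 ≠ 0; add h_3 = -3*y**3 + 2*y**2*z - 1/2*y**2 - 14/3*y*z + 10/3*z**2 + 13/6*y + 1/3*z - 1/3 to the basis.

The other S-polynomials (S(f_1,h_3), S(f_2,h_3)) all reduce to 0 modulo the current basis, so we have a Gröbner basis.
Inter-reduce: drop elements whose leading term is divisible by another's, tail-reduce, and make monic.
Reduced Gröbner basis: {y**3 - 2/3*y**2*z + 1/6*y**2 + 14/9*y*z - 10/9*z**2 - 13/18*y - 1/9*z + 1/9, x*y + 2*y**2 - 1/6*x + 1/3*y + 10/3*z - 1/2, x*z + 3*y**2 + y + 5*z - 2}.
Label its elements g_1 = y**3 - 2/3*y**2*z + 1/6*y**2 + 14/9*y*z - 10/9*z**2 - 13/18*y - 1/9*z + 1/9, g_2 = x*y + 2*y**2 - 1/6*x + 1/3*y + 10/3*z - 1/2, g_3 = x*z + 3*y**2 + y + 5*z - 2.

Reduce p = 2*x - 4*y modulo G:
  leading term x: no divisor's leading term divides it; move 2*x to the remainder.
  leading term y: no divisor's leading term divides it; move -4*y to the remainder.
  normal form = 2*x - 4*y.
The normal form is nonzero, so p ∉ I. Since p minus its normal form lies in I, I + (p) = I + (r) where r = 2*x - 4*y; decide whether this ideal is the whole ring.
Run Buchberger on G together with r (pairs among the g_i already reduce to 0 since G is a Gröbner basis):
g_1 = y**3 - 2/3*y**2*z + 1/6*y**2 + 14/9*y*z - 10/9*z**2 - 13/18*y - 1/9*z + 1/9, LT = y**3.
g_2 = x*y + 2*y**2 - 1/6*x + 1/3*y + 10/3*z - 1/2, LT = x*y.
g_3 = x*z + 3*y**2 + y + 5*z - 2, LT = x*z.
r = 2*x - 4*y, LT = x.

S(g_2,r): lcm = x*y. S = 4*y**2 - 1/6*x + 1/3*y + 10/3*z - 1/2.
  leading term y**2: no divisor's leading term divides it; move 4*y**2 to the remainder.
  leading term x: subtract (-1/12)·r from -1/6*x + 1/3*y + 10/3*z - 1/2 → 10/3*z - 1/2
  leading term z: no divisor's leading term divides it; move 10/3*z to the remainder.
  leading term 1: no divisor's leading term divides it; move -1/2 to the remainder.
  remainder 4*y**2 + 10/3*z - 1/2 ≠ 0; add m_5 = 4*y**2 + 10/3*z - 1/2 to the basis.

S(g_3,r): lcm = x*z. S = 3*y**2 + 2*y*z + y + 5*z - 2.
  leading term y**2: subtract (3/4)·m_5 from 3*y**2 + 2*y*z + y + 5*z - 2 → 2*y*z + y + 5/2*z - 13/8
  leading term y*z: no divisor's leading term divides it; move 2*y*z to the remainder.
  leading term y: no divisor's leading term divides it; move y to the remainder.
  leading term z: no divisor's leading term divides it; move 5/2*z to the remainder.
  leading term 1: no divisor's leading term divides it; move -13/8 to the remainder.
  remainder 2*y*z + y + 5/2*z - 13/8 ≠ 0; add m_6 = 2*y*z + y + 5/2*z - 13/8 to the basis.

S(g_1,m_5): lcm = y**3. S = -2/3*y**2*z + 1/6*y**2 + 13/18*y*z - 10/9*z**2 - 43/72*y - 1/9*z + 1/9.
  leading term y**2*z: subtract (-1/6*z)·m_5 from -2/3*y**2*z + 1/6*y**2 + 13/18*y*z - 10/9*z**2 - 43/72*y - 1/9*z + 1/9 → 1/6*y**2 + 13/18*y*z - 5/9*z**2 - 43/72*y - 7/36*z + 1/9
  leading term y**2: subtract (1/24)·m_5 from 1/6*y**2 + 13/18*y*z - 5/9*z**2 - 43/72*y - 7/36*z + 1/9 → 13/18*y*z - 5/9*z**2 - 43/72*y - 1/3*z + 19/144
  leading term y*z: subtract (13/36)·m_6 from 13/18*y*z - 5/9*z**2 - 43/72*y - 1/3*z + 19/144 → -5/9*z**2 - 23/24*y - 89/72*z + 23/32
  leading term z**2: no divisor's leading term divides it; move -5/9*z**2 to the remainder.
  leading term y: no divisor's leading term divides it; move -23/24*y to the remainder.
  leading term z: no divisor's leading term divides it; move -89/72*z to the remainder.
  leading term 1: no divisor's leading term divides it; move 23/32 to the remainder.
  remainder -5/9*z**2 - 23/24*y - 89/72*z + 23/32 ≠ 0; add m_7 = -5/9*z**2 - 23/24*y - 89/72*z + 23/32 to the basis.

The other S-polynomials (S(g_1,g_2), S(g_1,g_3), S(g_1,r), S(g_2,g_3), S(g_2,m_5), S(g_3,m_5), S(r,m_5), S(g_1,m_6), S(g_2,m_6), S(g_3,m_6), S(r,m_6), S(m_5,m_6), S(g_1,m_7), S(g_2,m_7), S(g_3,m_7), S(r,m_7), S(m_5,m_7), S(m_6,m_7)) all reduce to 0 modulo the current basis, so we have a Gröbner basis.
Inter-reduce: drop elements whose leading term is divisible by another's, tail-reduce, and make monic.
Reduced Gröbner basis: {y**2 + 5/6*z - 1/8, y*z + 1/2*y + 5/4*z - 13/16, z**2 + 69/40*y + 89/40*z - 207/160, x - 2*y}.
The reduced Gröbner basis of I + (p) is {y**2 + 5/6*z - 1/8, y*z + 1/2*y + 5/4*z - 13/16, z**2 + 69/40*y + 89/40*z - 207/160, x - 2*y} ≠ {1}, a proper ideal, so the enlarged system stays consistent: p is independent of I, with normal form 2*x - 4*y.

2*x - 4*y is independent of I; its normal form modulo I is 2*x - 4*y.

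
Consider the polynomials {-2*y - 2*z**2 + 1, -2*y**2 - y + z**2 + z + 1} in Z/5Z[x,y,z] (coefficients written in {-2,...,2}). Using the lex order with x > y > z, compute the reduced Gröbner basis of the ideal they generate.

f_1 = -2*y - 2*z**2 + 1, LT = y.
f_2 = -2*y**2 - y + z**2 + z + 1, LT = y**2.

S(f_1,f_2): lcm = y**2. S = y*z**2 - y - 2*z**2 - 2*z - 2.
  leading term y*z**2: subtract (2*z**2)·f_1 from y*z**2 - y - 2*z**2 - 2*z - 2 → -y - z**4 + z**2 - 2*z - 2
  leading term y: subtract (-2)·f_1 from -y - z**4 + z**2 - 2*z - 2 → -z**4 + 2*z**2 - 2*z
  leading term z**4: no divisor's leading term divides it; move -z**4 to the remainder.
  leading term z**2: no divisor's leading term divides it; move 2*z**2 to the remainder.
  leading term z: no divisor's leading term divides it; move -2*z to the remainder.
  remainder -z**4 + 2*z**2 - 2*z ≠ 0; add g_3 = -z**4 + 2*z**2 - 2*z to the basis.

The other S-polynomials (S(f_1,g_3), S(f_2,g_3)) all reduce to 0 modulo the current basis, so we have a Gröbner basis.
Inter-reduce: drop elements whose leading term is divisible by another's, tail-reduce, and make monic.

G = {y + z**2 + 2, z**4 - 2*z**2 + 2*z}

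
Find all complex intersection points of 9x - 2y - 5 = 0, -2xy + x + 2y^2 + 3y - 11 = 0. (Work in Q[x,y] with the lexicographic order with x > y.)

Compute a lex Gröbner basis by Buchberger's algorithm.
f_1 = 9x - 2y - 5, LT = x.
f_2 = -2xy + x + 2y^2 + 3y - 11, LT = xy.

S(f_1,f_2): lcm = xy. S = 1/2x + 7/9y^2 + 17/18y - 11/2.
  leading term x: subtract (1/18)·f_1 from 1/2x + 7/9y^2 + 17/18y - 11/2 → 7/9y^2 + 19/18y - 47/9
  leading term y^2: no divisor's leading term divides it; move 7/9y^2 to the remainder.
  leading term y: no divisor's leading term divides it; move 19/18y to the remainder.
  leading term 1: no divisor's leading term divides it; move -47/9 to the remainder.
  remainder 7/9y^2 + 19/18y - 47/9 ≠ 0; add h_3 = 7/9y^2 + 19/18y - 47/9 to the basis.

S(f_1,h_3): leading monomials are coprime, so the S-polynomial reduces to 0 (Buchberger's first criterion).
S(f_2,h_3): lcm = xy^2. S = -13/7xy + 47/7x - y^3 - 3/2y^2 + 11/2y.
  leading term xy: subtract (-13/63y)·f_1 from -13/7xy + 47/7x - y^3 - 3/2y^2 + 11/2y → 47/7x - y^3 - 241/126y^2 + 563/126y
  leading term x: subtract (47/63)·f_1 from 47/7x - y^3 - 241/126y^2 + 563/126y → -y^3 - 241/126y^2 + 751/126y + 235/63
  leading term y^3: subtract (-9/7y)·h_3 from -y^3 - 241/126y^2 + 751/126y + 235/63 → -5/9y^2 - 95/126y + 235/63
  leading term y^2: subtract (-5/7)·h_3 from -5/9y^2 - 95/126y + 235/63 → 0
  remainder 0.

Every S-polynomial of the final basis reduces to 0, so we have a Gröbner basis.
Inter-reduce: drop elements whose leading term is divisible by another's, tail-reduce, and make monic.
Reduced Gröbner basis: {x - 2/9y - 5/9, y^2 + 19/14y - 47/7}.

Elimination: the polynomial y^2 + 19/14y - 47/7 lies in the elimination ideal for y, so y ∈ {-47/14, 2}. For each such y, the remaining basis elements (now univariate) give the rest of the solution.
  y = -47/14: the earlier basis element becomes x + 4/21 = 0, giving x = -4/21 — point (-4/21, -47/14).
  y = 2: the earlier basis element becomes x - 1 = 0, giving x = 1 — point (1, 2).
Zero-dimensionality of the ideal guarantees finitely many solutions over ℂ.

{(-4/21, -47/14), (1, 2)}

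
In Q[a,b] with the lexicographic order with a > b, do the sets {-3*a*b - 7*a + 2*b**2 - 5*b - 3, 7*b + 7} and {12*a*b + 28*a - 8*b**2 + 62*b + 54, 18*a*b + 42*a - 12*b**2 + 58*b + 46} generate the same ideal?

Yes, the ideals are equal.

Equality of ideals is decidable: compute both reduced Gröbner bases (unique for the ordering) and check whether they agree.
Buchberger on the first generating set:
f_1 = -3*a*b - 7*a + 2*b**2 - 5*b - 3, LT = a*b.
f_2 = 7*b + 7, LT = b.

S(f_1,f_2): lcm = a*b. S = 4/3*a - 2/3*b**2 + 5/3*b + 1.
  leading term a: no divisor's leading term divides it; move 4/3*a to the remainder.
  leading term b**2: subtract (-2/21*b)·f_2 from -2/3*b**2 + 5/3*b + 1 → 7/3*b + 1
  leading term b: subtract (1/3)·f_2 from 7/3*b + 1 → -4/3
  leading term 1: no divisor's leading term divides it; move -4/3 to the remainder.
  remainder 4/3*a - 4/3 ≠ 0; add g_3 = 4/3*a - 4/3 to the basis.

S(f_1,g_3): lcm = a*b. S = 7/3*a - 2/3*b**2 + 8/3*b + 1.
  leading term a: subtract (7/4)·g_3 from 7/3*a - 2/3*b**2 + 8/3*b + 1 → -2/3*b**2 + 8/3*b + 10/3
  leading term b**2: subtract (-2/21*b)·f_2 from -2/3*b**2 + 8/3*b + 10/3 → 10/3*b + 10/3
  leading term b: subtract (10/21)·f_2 from 10/3*b + 10/3 → 0
  remainder 0.

S(f_2,g_3): leading monomials are coprime, so the S-polynomial reduces to 0 (Buchberger's first criterion).
Every S-polynomial of the final basis reduces to 0, so we have a Gröbner basis.
Inter-reduce: drop elements whose leading term is divisible by another's, tail-reduce, and make monic.
Reduced Gröbner basis: {a - 1, b + 1}.

Buchberger on the second generating set:
h_1 = 12*a*b + 28*a - 8*b**2 + 62*b + 54, LT = a*b.
h_2 = 18*a*b + 42*a - 12*b**2 + 58*b + 46, LT = a*b.

S(h_1,h_2): lcm = a*b. S = 35/18*b + 35/18.
  leading term b: no divisor's leading term divides it; move 35/18*b to the remainder.
  leading term 1: no divisor's leading term divides it; move 35/18 to the remainder.
  remainder 35/18*b + 35/18 ≠ 0; add k_3 = 35/18*b + 35/18 to the basis.

S(h_1,k_3): lcm = a*b. S = 4/3*a - 2/3*b**2 + 31/6*b + 9/2.
  leading term a: no divisor's leading term divides it; move 4/3*a to the remainder.
  leading term b**2: subtract (-12/35*b)·k_3 from -2/3*b**2 + 31/6*b + 9/2 → 35/6*b + 9/2
  leading term b: subtract (3)·k_3 from 35/6*b + 9/2 → -4/3
  leading term 1: no divisor's leading term divides it; move -4/3 to the remainder.
  remainder 4/3*a - 4/3 ≠ 0; add k_4 = 4/3*a - 4/3 to the basis.

S(h_2,k_3): lcm = a*b. S = 4/3*a - 2/3*b**2 + 29/9*b + 23/9.
  leading term a: subtract (1)·k_4 from 4/3*a - 2/3*b**2 + 29/9*b + 23/9 → -2/3*b**2 + 29/9*b + 35/9
  leading term b**2: subtract (-12/35*b)·k_3 from -2/3*b**2 + 29/9*b + 35/9 → 35/9*b + 35/9
  leading term b: subtract (2)·k_3 from 35/9*b + 35/9 → 0
  remainder 0.

S(h_1,k_4): lcm = a*b. S = 7/3*a - 2/3*b**2 + 37/6*b + 9/2.
  leading term a: subtract (7/4)·k_4 from 7/3*a - 2/3*b**2 + 37/6*b + 9/2 → -2/3*b**2 + 37/6*b + 41/6
  leading term b**2: subtract (-12/35*b)·k_3 from -2/3*b**2 + 37/6*b + 41/6 → 41/6*b + 41/6
  leading term b: subtract (123/35)·k_3 from 41/6*b + 41/6 → 0
  remainder 0.

S(h_2,k_4): lcm = a*b. S = 7/3*a - 2/3*b**2 + 38/9*b + 23/9.
  leading term a: subtract (7/4)·k_4 from 7/3*a - 2/3*b**2 + 38/9*b + 23/9 → -2/3*b**2 + 38/9*b + 44/9
  leading term b**2: subtract (-12/35*b)·k_3 from -2/3*b**2 + 38/9*b + 44/9 → 44/9*b + 44/9
  leading term b: subtract (88/35)·k_3 from 44/9*b + 44/9 → 0
  remainder 0.

S(k_3,k_4): leading monomials are coprime, so the S-polynomial reduces to 0 (Buchberger's first criterion).
Every S-polynomial of the final basis reduces to 0, so we have a Gröbner basis.
Inter-reduce: drop elements whose leading term is divisible by another's, tail-reduce, and make monic.
Reduced Gröbner basis: {a - 1, b + 1}.

The two bases agree; hence the ideals are identical.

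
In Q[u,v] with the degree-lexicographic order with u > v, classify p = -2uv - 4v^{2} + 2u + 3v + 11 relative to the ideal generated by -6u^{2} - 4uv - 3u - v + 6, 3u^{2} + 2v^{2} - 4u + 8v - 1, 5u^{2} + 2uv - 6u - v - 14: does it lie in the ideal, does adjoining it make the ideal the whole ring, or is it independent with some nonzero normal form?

First compute the reduced Gröbner basis of I by Buchberger's algorithm.
f_1 = -6u^{2} - 4uv - 3u - v + 6, LT = u^{2}.
f_2 = 3u^{2} + 2v^{2} - 4u + 8v - 1, LT = u^{2}.
f_3 = 5u^{2} + 2uv - 6u - v - 14, LT = u^{2}.

S(f_1,f_2): lcm = u^{2}. S = \tfrac{2}{3}uv - \tfrac{2}{3}v^{2} + \tfrac{11}{6}u - \tfrac{5}{2}v - \tfrac{2}{3}.
  leading term uv: no divisor's leading term divides it; move \tfrac{2}{3}uv to the remainder.
  leading term v^{2}: no divisor's leading term divides it; move -\tfrac{2}{3}v^{2} to the remainder.
  leading term u: no divisor's leading term divides it; move \tfrac{11}{6}u to the remainder.
  leading term v: no divisor's leading term divides it; move -\tfrac{5}{2}v to the remainder.
  leading term 1: no divisor's leading term divides it; move -\tfrac{2}{3} to the remainder.
  remainder \tfrac{2}{3}uv - \tfrac{2}{3}v^{2} + \tfrac{11}{6}u - \tfrac{5}{2}v - \tfrac{2}{3} ≠ 0; add h_4 = \tfrac{2}{3}uv - \tfrac{2}{3}v^{2} + \tfrac{11}{6}u - \tfrac{5}{2}v - \tfrac{2}{3} to the basis.

S(f_1,f_3): lcm = u^{2}. S = \tfrac{4}{15}uv + \tfrac{17}{10}u + \tfrac{11}{30}v + \tfrac{9}{5}.
  leading term uv: subtract (\tfrac{2}{5})·h_4 from \tfrac{4}{15}uv + \tfrac{17}{10}u + \tfrac{11}{30}v + \tfrac{9}{5} → \tfrac{4}{15}v^{2} + \tfrac{29}{30}u + \tfrac{41}{30}v + \tfrac{31}{15}
  leading term v^{2}: no divisor's leading term divides it; move \tfrac{4}{15}v^{2} to the remainder.
  leading term u: no divisor's leading term divides it; move \tfrac{29}{30}u to the remainder.
  leading term v: no divisor's leading term divides it; move \tfrac{41}{30}v to the remainder.
  leading term 1: no divisor's leading term divides it; move \tfrac{31}{15} to the remainder.
  remainder \tfrac{4}{15}v^{2} + \tfrac{29}{30}u + \tfrac{41}{30}v + \tfrac{31}{15} ≠ 0; add h_5 = \tfrac{4}{15}v^{2} + \tfrac{29}{30}u + \tfrac{41}{30}v + \tfrac{31}{15} to the basis.

S(f_1,h_4): lcm = u^{2}v. S = \tfrac{5}{3}uv^{2} - \tfrac{11}{4}u^{2} + \tfrac{17}{4}uv + \tfrac{1}{6}v^{2} + u - v.
  leading term uv^{2}: subtract (\tfrac{5}{2}v)·h_4 from \tfrac{5}{3}uv^{2} - \tfrac{11}{4}u^{2} + \tfrac{17}{4}uv + \tfrac{1}{6}v^{2} + u - v → \tfrac{5}{3}v^{3} - \tfrac{11}{4}u^{2} - \tfrac{1}{3}uv + \tfrac{77}{12}v^{2} + u + \tfrac{2}{3}v
  leading term v^{3}: subtract (\tfrac{25}{4}v)·h_5 from \tfrac{5}{3}v^{3} - \tfrac{11}{4}u^{2} - \tfrac{1}{3}uv + \tfrac{77}{12}v^{2} + u + \tfrac{2}{3}v → -\tfrac{11}{4}u^{2} - \tfrac{51}{8}uv - \tfrac{17}{8}v^{2} + u - \tfrac{49}{4}v
  leading term u^{2}: subtract (\tfrac{11}{24})·f_1 from -\tfrac{11}{4}u^{2} - \tfrac{51}{8}uv - \tfrac{17}{8}v^{2} + u - \tfrac{49}{4}v → -\tfrac{109}{24}uv - \tfrac{17}{8}v^{2} + \tfrac{19}{8}u - \tfrac{283}{24}v - \tfrac{11}{4}
  leading term uv: subtract (-\tfrac{109}{16})·h_4 from -\tfrac{109}{24}uv - \tfrac{17}{8}v^{2} + \tfrac{19}{8}u - \tfrac{283}{24}v - \tfrac{11}{4} → -\tfrac{20}{3}v^{2} + \tfrac{1427}{96}u - \tfrac{2767}{96}v - \tfrac{175}{24}
  leading term v^{2}: subtract (-25)·h_5 from -\tfrac{20}{3}v^{2} + \tfrac{1427}{96}u - \tfrac{2767}{96}v - \tfrac{175}{24} → \tfrac{1249}{32}u + \tfrac{171}{32}v + \tfrac{355}{8}
  leading term u: no divisor's leading term divides it; move \tfrac{1249}{32}u to the remainder.
  leading term v: no divisor's leading term divides it; move \tfrac{171}{32}v to the remainder.
  leading term 1: no divisor's leading term divides it; move \tfrac{355}{8} to the remainder.
  remainder \tfrac{1249}{32}u + \tfrac{171}{32}v + \tfrac{355}{8} ≠ 0; add h_6 = \tfrac{1249}{32}u + \tfrac{171}{32}v + \tfrac{355}{8} to the basis.

S(h_4,h_5): lcm = uv^{2}. S = -v^{3} - \tfrac{29}{8}u^{2} - \tfrac{19}{8}uv - \tfrac{15}{4}v^{2} - \tfrac{31}{4}u - v.
  leading term v^{3}: subtract (-\tfrac{15}{4}v)·h_5 from -v^{3} - \tfrac{29}{8}u^{2} - \tfrac{19}{8}uv - \tfrac{15}{4}v^{2} - \tfrac{31}{4}u - v → -\tfrac{29}{8}u^{2} + \tfrac{5}{4}uv + \tfrac{11}{8}v^{2} - \tfrac{31}{4}u + \tfrac{27}{4}v
  leading term u^{2}: subtract (\tfrac{29}{48})·f_1 from -\tfrac{29}{8}u^{2} + \tfrac{5}{4}uv + \tfrac{11}{8}v^{2} - \tfrac{31}{4}u + \tfrac{27}{4}v → \tfrac{11}{3}uv + \tfrac{11}{8}v^{2} - \tfrac{95}{16}u + \tfrac{353}{48}v - \tfrac{29}{8}
  leading term uv: subtract (\tfrac{11}{2})·h_4 from \tfrac{11}{3}uv + \tfrac{11}{8}v^{2} - \tfrac{95}{16}u + \tfrac{353}{48}v - \tfrac{29}{8} → \tfrac{121}{24}v^{2} - \tfrac{769}{48}u + \tfrac{1013}{48}v + \tfrac{1}{24}
  leading term v^{2}: subtract (\tfrac{605}{32})·h_5 from \tfrac{121}{24}v^{2} - \tfrac{769}{48}u + \tfrac{1013}{48}v + \tfrac{1}{24} → -\tfrac{2195}{64}u - \tfrac{303}{64}v - \tfrac{1249}{32}
  leading term u: subtract (-\tfrac{2195}{2498})·h_6 from -\tfrac{2195}{64}u - \tfrac{303}{64}v - \tfrac{1249}{32} → -\tfrac{1551}{39968}v - \tfrac{1551}{39968}
  leading term v: no divisor's leading term divides it; move -\tfrac{1551}{39968}v to the remainder.
  leading term 1: no divisor's leading term divides it; move -\tfrac{1551}{39968} to the remainder.
  remainder -\tfrac{1551}{39968}v - \tfrac{1551}{39968} ≠ 0; add h_7 = -\tfrac{1551}{39968}v - \tfrac{1551}{39968} to the basis.

The other S-polynomials (S(f_2,f_3), S(f_2,h_4), S(f_3,h_4), S(f_1,h_5), S(f_2,h_5), S(f_3,h_5), S(f_1,h_6), S(f_2,h_6), S(f_3,h_6), S(h_4,h_6), S(h_5,h_6), S(f_1,h_7), S(f_2,h_7), S(f_3,h_7), S(h_4,h_7), S(h_5,h_7), S(h_6,h_7)) all reduce to 0 modulo the current basis, so we have a Gröbner basis.
Inter-reduce: drop elements whose leading term is divisible by another's, tail-reduce, and make monic.
Reduced Gröbner basis: {u + 1, v + 1}.
Label its elements g_1 = u + 1, g_2 = v + 1.

Reduce p = -2uv - 4v^{2} + 2u + 3v + 11 modulo G:
  leading term uv: subtract (-2v)·g_1 from -2uv - 4v^{2} + 2u + 3v + 11 → -4v^{2} + 2u + 5v + 11
  leading term v^{2}: subtract (-4v)·g_2 from -4v^{2} + 2u + 5v + 11 → 2u + 9v + 11
  leading term u: subtract (2)·g_1 from 2u + 9v + 11 → 9v + 9
  leading term v: subtract (9)·g_2 from 9v + 9 → 0
  normal form = 0.
Since the normal form is 0, p ∈ I.

-2uv - 4v^{2} + 2u + 3v + 11 lies in I (it reduces to 0).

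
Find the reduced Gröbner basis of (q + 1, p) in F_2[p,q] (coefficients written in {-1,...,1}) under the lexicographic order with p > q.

G = {p, q + 1}

f_1 = q + 1, LT = q.
f_2 = p, LT = p.

The S-polynomials (S(f_1,f_2)) all reduce to 0 modulo the current basis, so we have a Gröbner basis.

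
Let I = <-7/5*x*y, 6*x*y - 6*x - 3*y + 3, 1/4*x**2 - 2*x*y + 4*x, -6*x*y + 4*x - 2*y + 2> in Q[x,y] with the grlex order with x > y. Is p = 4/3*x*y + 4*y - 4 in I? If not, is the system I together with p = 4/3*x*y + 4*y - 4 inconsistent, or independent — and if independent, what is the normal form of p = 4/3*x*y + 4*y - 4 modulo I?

4/3*x*y + 4*y - 4 lies in I (it reduces to 0).

First compute the reduced Gröbner basis of I by Buchberger's algorithm.
f_1 = -7/5*x*y, LT = x*y.
f_2 = 6*x*y - 6*x - 3*y + 3, LT = x*y.
f_3 = 1/4*x**2 - 2*x*y + 4*x, LT = x**2.
f_4 = -6*x*y + 4*x - 2*y + 2, LT = x*y.

S(f_1,f_2): lcm = x*y. S = x + 1/2*y - 1/2.
  leading term x: no divisor's leading term divides it; move x to the remainder.
  leading term y: no divisor's leading term divides it; move 1/2*y to the remainder.
  leading term 1: no divisor's leading term divides it; move -1/2 to the remainder.
  remainder x + 1/2*y - 1/2 ≠ 0; add h_5 = x + 1/2*y - 1/2 to the basis.

S(f_1,f_4): lcm = x*y. S = 2/3*x - 1/3*y + 1/3.
  leading term x: subtract (2/3)·h_5 from 2/3*x - 1/3*y + 1/3 → -2/3*y + 2/3
  leading term y: no divisor's leading term divides it; move -2/3*y to the remainder.
  leading term 1: no divisor's leading term divides it; move 2/3 to the remainder.
  remainder -2/3*y + 2/3 ≠ 0; add h_6 = -2/3*y + 2/3 to the basis.

The other S-polynomials (S(f_1,f_3), S(f_2,f_3), S(f_2,f_4), S(f_3,f_4), S(f_1,h_5), S(f_2,h_5), S(f_3,h_5), S(f_4,h_5), S(f_1,h_6), S(f_2,h_6), S(f_3,h_6), S(f_4,h_6), S(h_5,h_6)) all reduce to 0 modulo the current basis, so we have a Gröbner basis.
Inter-reduce: drop elements whose leading term is divisible by another's, tail-reduce, and make monic.
Reduced Gröbner basis: {x, y - 1}.
Label its elements g_1 = x, g_2 = y - 1.

Reduce p = 4/3*x*y + 4*y - 4 modulo G:
  leading term x*y: subtract (4/3*y)·g_1 from 4/3*x*y + 4*y - 4 → 4*y - 4
  leading term y: subtract (4)·g_2 from 4*y - 4 → 0
  normal form = 0.
Since the normal form is 0, p ∈ I.

The remainder on division by a Gröbner basis is unique — it is the normal form.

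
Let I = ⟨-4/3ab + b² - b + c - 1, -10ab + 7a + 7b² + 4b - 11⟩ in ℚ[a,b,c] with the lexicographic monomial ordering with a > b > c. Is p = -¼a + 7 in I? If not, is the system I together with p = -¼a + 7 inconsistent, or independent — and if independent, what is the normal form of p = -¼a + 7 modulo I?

First compute the reduced Gröbner basis of I by Buchberger's algorithm.
f_1 = -4/3ab + b² - b + c - 1, LT = ab.
f_2 = -10ab + 7a + 7b² + 4b - 11, LT = ab.

S(f_1,f_2): lcm = ab. S = 7/10a - 1/20b² + 23/20b - ¾c - 7/20.
  reduce S modulo (f_1, f_2):
  remainder 7/10a - 1/20b² + 23/20b - ¾c - 7/20 ≠ 0; add h_3 = 7/10a - 1/20b² + 23/20b - ¾c - 7/20 to the basis.

S(f_1,h_3): lcm = ab. S = 1/14b³ - 67/28b² + 15/14bc + 5/4b - ¾c + ¾.
  reduce S modulo (f_1, f_2, h_3):
  remainder 1/14b³ - 67/28b² + 15/14bc + 5/4b - ¾c + ¾ ≠ 0; add h_4 = 1/14b³ - 67/28b² + 15/14bc + 5/4b - ¾c + ¾ to the basis.

The other S-polynomials (S(f_2,h_3), S(f_1,h_4), S(f_2,h_4), S(h_3,h_4)) all reduce to 0 modulo the current basis, so we have a Gröbner basis.
Inter-reduce: drop elements whose leading term is divisible by another's, tail-reduce, and make monic.
Reduced Gröbner basis: {a - 1/14b² + 23/14b - 15/14c - ½, b³ - 67/2b² + 15bc + 35/2b - 21/2c + 21/2}.
Label its elements g_1 = a - 1/14b² + 23/14b - 15/14c - ½, g_2 = b³ - 67/2b² + 15bc + 35/2b - 21/2c + 21/2.

Reduce p = -¼a + 7 modulo G:
  leading term a: subtract (-¼)·g_1 from -¼a + 7 → -1/56b² + 23/56b - 15/56c + 55/8
  leading term b²: no divisor's leading term divides it; move -1/56b² to the remainder.
  leading term b: no divisor's leading term divides it; move 23/56b to the remainder.
  leading term c: no divisor's leading term divides it; move -15/56c to the remainder.
  leading term 1: no divisor's leading term divides it; move 55/8 to the remainder.
  normal form = -1/56b² + 23/56b - 15/56c + 55/8.
The normal form is nonzero, so p ∉ I. Since p minus its normal form lies in I, I + (p) = I + (r) where r = -1/56b² + 23/56b - 15/56c + 55/8; decide whether this ideal is the whole ring.
Run Buchberger on G together with r (pairs among the g_i already reduce to 0 since G is a Gröbner basis):
g_1 = a - 1/14b² + 23/14b - 15/14c - ½, LT = a.
g_2 = b³ - 67/2b² + 15bc + 35/2b - 21/2c + 21/2, LT = b³.
r = -1/56b² + 23/56b - 15/56c + 55/8, LT = b².

S(g_2,r): lcm = b³. S = -21/2b² + 805/2b - 21/2c + 21/2.
  reduce S modulo (g_1, g_2, r):
  remainder 161b + 147c - 4032 ≠ 0; add m_4 = 161b + 147c - 4032 to the basis.

S(g_2,m_4): lcm = b³. S = -21/23b²c - 389/46b² + 15bc + 35/2b - 21/2c + 21/2.
  reduce S modulo (g_1, g_2, r, m_4):
  remainder 441/23c² - 5148/23c - 176593/23 ≠ 0; add m_5 = 441/23c² - 5148/23c - 176593/23 to the basis.

The other S-polynomials (S(g_1,g_2), S(g_1,r), S(g_1,m_4), S(r,m_4), S(g_1,m_5), S(g_2,m_5), S(r,m_5), S(m_4,m_5)) all reduce to 0 modulo the current basis, so we have a Gröbner basis.
Inter-reduce: drop elements whose leading term is divisible by another's, tail-reduce, and make monic.
Reduced Gröbner basis: {a - 28, b + 21/23c - 576/23, c² - 572/49c - 176593/441}.
The reduced Gröbner basis of I + (p) is {a - 28, b + 21/23c - 576/23, c² - 572/49c - 176593/441} ≠ {1}, a proper ideal, so the enlarged system stays consistent: p is independent of I, with normal form -1/56b² + 23/56b - 15/56c + 55/8.

-¼a + 7 is independent of I; its normal form modulo I is -1/56b² + 23/56b - 15/56c + 55/8.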